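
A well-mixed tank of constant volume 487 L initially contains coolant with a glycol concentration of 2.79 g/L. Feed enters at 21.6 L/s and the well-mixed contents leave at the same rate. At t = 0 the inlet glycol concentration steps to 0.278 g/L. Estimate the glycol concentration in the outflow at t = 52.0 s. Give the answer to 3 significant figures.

Species balance on the tank: V dC/dt = Q(C_in − C).
Rewrite as dC/dt + C/τ = C_in/τ, τ = V/Q = 22.546 s.
This is linear first-order; C(t) = C_in + (C₀ − C_in) e^(−t/τ).
C(52.0) = 0.278 + (2.79 − 0.278)·e^(−52.0/22.546) = 0.278 + (2.5120)·0.099623 = 0.52825 g/L.

0.528 g/L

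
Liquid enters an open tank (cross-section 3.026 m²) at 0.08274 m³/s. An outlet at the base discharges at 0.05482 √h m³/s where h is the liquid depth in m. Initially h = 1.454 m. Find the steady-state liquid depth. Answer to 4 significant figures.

2.278 m

A dh/dt = Q_in − 0.05482 √h. Steady state requires inflow = outflow:
Q_in = 0.05482 √h_ss ⇒ √h_ss = 0.08274/0.05482 = 1.50930.
h_ss = 1.50930² = 2.27800 m. (Since h₀ = 1.454 m < h_ss, the level will rise toward this value.)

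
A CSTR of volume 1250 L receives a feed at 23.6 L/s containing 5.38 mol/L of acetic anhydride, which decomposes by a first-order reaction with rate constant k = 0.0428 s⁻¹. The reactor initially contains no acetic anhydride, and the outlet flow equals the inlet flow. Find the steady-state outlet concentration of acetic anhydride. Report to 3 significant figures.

Species balance: V dC/dt = Q C_in − Q C − k V C.
Steady state (dC/dt = 0): C_ss = Q C_in/(Q + kV) = C_in/(1 + kV/Q).
C_ss = 23.6·5.38/(23.6 + 0.0428·1250) = 126.97/77.100 = 1.6468 mol/L.

1.65 mol/L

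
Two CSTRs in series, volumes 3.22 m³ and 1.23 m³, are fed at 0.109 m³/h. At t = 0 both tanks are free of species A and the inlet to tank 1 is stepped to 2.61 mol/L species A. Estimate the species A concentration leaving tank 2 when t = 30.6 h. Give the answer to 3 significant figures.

Time constants: τᵢ = Vᵢ/Q for each well-mixed tank.
τ₁ = 3.22/0.109 = 29.541 h; τ₂ = 1.23/0.109 = 11.284 h.
Solving the cascade with C₁(0)=C₂(0)=0 gives C₂(t) = C_in[1 − (τ₁ e^(−t/τ₁) − τ₂ e^(−t/τ₂))/(τ₁ − τ₂)].
At t = 30.6: e^(−t/τ₁) = 0.35493, e^(−t/τ₂) = 0.066423.
C₂ = 2.61·[1 − (29.541·0.35493 − 11.284·0.066423)/(18.257)] = 2.61·0.46675 = 1.2182 mol/L.

1.22 mol/L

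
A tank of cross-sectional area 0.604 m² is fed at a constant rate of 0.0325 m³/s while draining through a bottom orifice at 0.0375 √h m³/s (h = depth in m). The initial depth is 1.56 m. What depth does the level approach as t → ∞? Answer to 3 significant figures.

Accumulation of liquid (constant cross-section A): A dh/dt = Q_in − 0.0375 √h. At steady state dh/dt = 0:
Q_in = 0.0375 √h_ss ⇒ √h_ss = 0.0325/0.0375 = 0.86667.
h_ss = 0.86667² = 0.75111 m. (Since h₀ = 1.56 m > h_ss, the level will fall toward this value.)

0.751 m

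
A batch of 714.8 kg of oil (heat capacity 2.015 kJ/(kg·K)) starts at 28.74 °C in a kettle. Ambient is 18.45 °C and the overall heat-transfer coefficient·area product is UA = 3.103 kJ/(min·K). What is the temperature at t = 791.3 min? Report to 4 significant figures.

20.32 °C

Heat balance on the well-mixed liquid: M c_p dT/dt = −UA(T − T_amb).
dT/dt = (T_ss − T)/τ with T_ss = T_amb = 18.4500 °C, τ = M c_p/UA = 714.8·2.015/3.103 = 464.171 min.
Solution: T(t) = T_ss + (T₀ − T_ss) e^(−t/τ).
T(791.3) = 18.4500 + (10.2900)·0.181816 = 20.3209 °C.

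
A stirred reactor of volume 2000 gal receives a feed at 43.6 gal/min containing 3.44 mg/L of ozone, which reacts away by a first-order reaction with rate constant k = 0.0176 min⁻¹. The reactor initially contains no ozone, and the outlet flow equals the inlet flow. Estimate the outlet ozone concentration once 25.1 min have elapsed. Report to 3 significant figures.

Species balance: V dC/dt = Q C_in − Q C − k V C.
This is linear with rate a = Q/V + k = 0.039400 min⁻¹.
C_ss = Q C_in/(Q + kV) = 1.9034 mg/L; C(t) = C_ss + (C₀ − C_ss) e^(−a t).
C(25.1) = 1.9034 + (-1.9034)·e^(−0.039400·25.1) = 1.9034 + (-1.9034)·0.37197 = 1.1954 mg/L.

1.20 mg/L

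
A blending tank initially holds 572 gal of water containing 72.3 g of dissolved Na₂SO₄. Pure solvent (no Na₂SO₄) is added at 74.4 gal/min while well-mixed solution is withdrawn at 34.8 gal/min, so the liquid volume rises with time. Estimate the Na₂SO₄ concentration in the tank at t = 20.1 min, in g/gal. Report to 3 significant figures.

Total volume: dV/dt = Q_in − Q_out = 39.600 gal/min, so V(t) = 572 + 39.600 t and V(20.1) = 1368.0 gal.
Solute balance: dm/dt = 0 − Q_out C = −Q_out m/V(t).
Separate: dm/m = −Q_out dt/V(t) ⇒ ln(m/m₀) = −(Q_out/(Q_in−Q_out)) ln(V/V₀).
m = m₀ (V₀/V)^(Q_out/(Q_in−Q_out)) = 72.3 × (572/1368.0)^(0.87879) = 33.602 g.
C = m/V = 33.602/1368.0 = 0.024563 g/gal.

0.0246 g/gal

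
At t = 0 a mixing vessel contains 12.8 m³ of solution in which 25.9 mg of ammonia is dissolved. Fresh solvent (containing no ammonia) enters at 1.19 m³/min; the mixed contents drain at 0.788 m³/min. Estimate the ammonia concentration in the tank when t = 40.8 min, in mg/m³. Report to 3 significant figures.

Total volume: dV/dt = Q_in − Q_out = 0.40200 m³/min, so V(t) = 12.8 + 0.40200 t and V(40.8) = 29.202 m³.
Species balance (pure solvent in): dm/dt = −Q_out · m/V(t).
Separate: dm/m = −Q_out dt/V(t) ⇒ ln(m/m₀) = −(Q_out/(Q_in−Q_out)) ln(V/V₀).
m = m₀ (V₀/V)^(Q_out/(Q_in−Q_out)) = 25.9 × (12.8/29.202)^(1.9602) = 5.1424 mg.
C = m/V = 5.1424/29.202 = 0.17610 mg/m³.

0.176 mg/m³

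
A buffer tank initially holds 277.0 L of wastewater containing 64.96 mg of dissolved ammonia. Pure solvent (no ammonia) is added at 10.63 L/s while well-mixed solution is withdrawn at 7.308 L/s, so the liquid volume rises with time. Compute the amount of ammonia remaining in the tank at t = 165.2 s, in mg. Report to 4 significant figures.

Let m(t) be the amount of ammonia. Volume: V(t) = V₀ + (Q_in − Q_out) t = 277.0 + 3.32200 t; V(165.2) = 825.794 L.
Species balance (pure solvent in): dm/dt = −Q_out · m/V(t).
dm/m = −Q_out dt/(V₀ + 3.32200 t); integrating gives ln(m/m₀) = −(Q_out/(Q_in−Q_out)) ln(V/V₀).
m = m₀ (V₀/V)^(Q_out/(Q_in−Q_out)) = 64.96 × (277.0/825.794)^(2.19988) = 5.87544 mg.

5.875 mg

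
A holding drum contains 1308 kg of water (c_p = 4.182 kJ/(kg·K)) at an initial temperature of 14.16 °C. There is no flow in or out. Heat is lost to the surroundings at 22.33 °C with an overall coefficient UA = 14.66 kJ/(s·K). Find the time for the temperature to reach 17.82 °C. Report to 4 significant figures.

M c_p dT/dt = −UA(T − T_amb).
τ = M c_p/UA = 373.128 s; T_ss = T_amb = 22.3300 °C.
T(t) = T_ss + (T₀ − T_ss)e^(−t/τ); set T = 17.82:
t = −τ ln[(T − T_ss)/(T₀ − T_ss)] = −373.128 · ln(0.552020) = 221.702 s.

221.7 s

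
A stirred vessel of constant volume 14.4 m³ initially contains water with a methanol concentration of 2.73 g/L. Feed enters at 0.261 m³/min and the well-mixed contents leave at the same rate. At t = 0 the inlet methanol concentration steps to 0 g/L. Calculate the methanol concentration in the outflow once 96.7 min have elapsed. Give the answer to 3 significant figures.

Transient balance on the dissolved component: V dC/dt = Q(C_in − C).
Rewrite as dC/dt + C/τ = C_in/τ, τ = V/Q = 55.172 min.
C approaches C_in exponentially: C(t) = C_in + (C₀ − C_in) e^(−t/τ).
C(96.7) = 0 + (2.73 − 0)·e^(−96.7/55.172) = 0 + (2.7300)·0.17331 = 0.47313 g/L.

0.473 g/L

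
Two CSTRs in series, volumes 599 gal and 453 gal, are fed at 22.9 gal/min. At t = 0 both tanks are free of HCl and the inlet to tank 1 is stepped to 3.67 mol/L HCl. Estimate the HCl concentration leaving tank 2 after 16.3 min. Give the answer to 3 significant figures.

Species balance on tank i: dCᵢ/dt = (Cᵢ₋₁ − Cᵢ)/τᵢ with τᵢ = Vᵢ/Q.
τ₁ = 599/22.9 = 26.157 min; τ₂ = 453/22.9 = 19.782 min.
Tank 1: C₁ = C_in(1 − e^(−t/τ₁)). Tank 2 (τ₁ ≠ τ₂): C₂ = C_in[1 − (τ₁ e^(−t/τ₁) − τ₂ e^(−t/τ₂))/(τ₁ − τ₂)].
At t = 16.3: e^(−t/τ₁) = 0.53625, e^(−t/τ₂) = 0.43868.
C₂ = 3.67·[1 − (26.157·0.53625 − 19.782·0.43868)/(6.3755)] = 3.67·0.16100 = 0.59088 mol/L.

0.591 mol/L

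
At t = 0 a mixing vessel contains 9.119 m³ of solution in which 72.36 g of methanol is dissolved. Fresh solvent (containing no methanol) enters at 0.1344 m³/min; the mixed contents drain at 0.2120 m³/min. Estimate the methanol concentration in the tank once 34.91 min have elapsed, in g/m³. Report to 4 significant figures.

4.309 g/m³

Total volume: dV/dt = Q_in − Q_out = -0.0776000 m³/min, so V(t) = 9.119 − 0.0776000 t and V(34.91) = 6.40998 m³.
Solute balance: dm/dt = 0 − Q_out C = −Q_out m/V(t).
dm/m = −Q_out dt/(V₀ − 0.0776000 t); integrating gives ln(m/m₀) = −(Q_out/(Q_in−Q_out)) ln(V/V₀).
m = m₀ (V₀/V)^(Q_out/(Q_in−Q_out)) = 72.36 × (9.119/6.40998)^(-2.73196) = 27.6225 g.
C = m/V = 27.6225/6.40998 = 4.30929 g/m³.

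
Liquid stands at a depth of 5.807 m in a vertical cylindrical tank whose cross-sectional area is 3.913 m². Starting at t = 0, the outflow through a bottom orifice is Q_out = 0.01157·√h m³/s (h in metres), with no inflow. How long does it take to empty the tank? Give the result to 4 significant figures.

1630 s

A dh/dt = −Q_out = −0.01157 √h.
This is separable: 2 d(√h)/dt = −0.01157/A, so √h = √h₀ − (0.01157/(2A)) t.
Set h = 0: 2√h₀ = (0.01157/A) t_empty ⇒ t_empty = 2A√h₀/0.01157.
t_empty = 2·3.913·√5.807/0.01157 = 7.82600·2.40977/0.01157 = 1629.98 s.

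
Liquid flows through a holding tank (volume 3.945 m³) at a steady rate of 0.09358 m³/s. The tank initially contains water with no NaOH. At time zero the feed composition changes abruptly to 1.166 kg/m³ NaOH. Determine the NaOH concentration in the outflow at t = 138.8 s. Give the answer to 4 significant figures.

Mass balance on the solute (V constant): V dC/dt = Q(C_in − C).
So dC/dt = (C_in − C)/τ with τ = V/Q = 3.945/0.09358 = 42.1564 s.
This is linear first-order; C(t) = C_in + (C₀ − C_in) e^(−t/τ).
C(138.8) = 1.166 + (0 − 1.166)·e^(−138.8/42.1564) = 1.166 + (-1.16600)·0.0371609 = 1.12267 kg/m³.

1.123 kg/m³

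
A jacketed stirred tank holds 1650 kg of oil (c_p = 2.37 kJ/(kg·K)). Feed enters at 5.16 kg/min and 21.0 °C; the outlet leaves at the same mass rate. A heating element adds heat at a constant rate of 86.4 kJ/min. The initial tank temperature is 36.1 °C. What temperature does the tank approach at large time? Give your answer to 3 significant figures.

Heat balance on the well-mixed liquid: M c_p dT/dt = ṁ c_p (T_in − T) + 86.4.
At steady state dT/dt = 0 ⇒ T_ss = T_in + Q̇/(ṁ c_p) = 21.0 + 86.4/(5.16·2.37) = 28.065 °C.

28.1 °C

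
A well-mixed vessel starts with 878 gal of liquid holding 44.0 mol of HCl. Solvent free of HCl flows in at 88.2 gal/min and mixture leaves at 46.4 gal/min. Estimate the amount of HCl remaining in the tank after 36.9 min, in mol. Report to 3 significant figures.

Let m(t) be the amount of HCl. Volume: V(t) = V₀ + (Q_in − Q_out) t = 878 + 41.800 t; V(36.9) = 2420.4 gal.
Species balance (pure solvent in): dm/dt = −Q_out · m/V(t).
dm/m = −Q_out dt/(V₀ + 41.800 t); integrating gives ln(m/m₀) = −(Q_out/(Q_in−Q_out)) ln(V/V₀).
m = m₀ (V₀/V)^(Q_out/(Q_in−Q_out)) = 44.0 × (878/2420.4)^(1.1100) = 14.276 mol.

14.3 mol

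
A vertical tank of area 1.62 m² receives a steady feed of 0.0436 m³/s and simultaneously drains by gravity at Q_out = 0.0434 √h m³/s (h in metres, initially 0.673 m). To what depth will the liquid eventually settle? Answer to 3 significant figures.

1.01 m

A dh/dt = Q_in − 0.0434 √h. Steady state requires inflow = outflow:
Q_in = 0.0434 √h_ss ⇒ √h_ss = 0.0436/0.0434 = 1.0046.
h_ss = 1.0046² = 1.0092 m. (Since h₀ = 0.673 m < h_ss, the level will rise toward this value.)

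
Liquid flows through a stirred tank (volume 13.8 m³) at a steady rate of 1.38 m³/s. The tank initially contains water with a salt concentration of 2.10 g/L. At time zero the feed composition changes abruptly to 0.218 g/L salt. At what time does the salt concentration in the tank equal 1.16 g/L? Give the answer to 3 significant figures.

Species balance: V dC/dt = Q(C_in − C) ⇒ τ = V/Q = 10.000 s.
C(t) = C_in + (C₀ − C_in) e^(−t/τ). Set C = 1.16 and solve for t:
e^(−t/τ) = (C − C_in)/(C₀ − C_in) = (1.16 − 0.218)/(2.10 − 0.218) = 0.50053
t = −τ ln(…) = 10.000 × 0.69209 = 6.9209 s.

6.92 s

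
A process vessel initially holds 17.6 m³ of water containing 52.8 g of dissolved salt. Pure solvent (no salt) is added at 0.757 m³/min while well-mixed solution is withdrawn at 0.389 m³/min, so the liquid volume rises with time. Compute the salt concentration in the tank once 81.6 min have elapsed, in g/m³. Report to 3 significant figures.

0.387 g/m³

Total volume: dV/dt = Q_in − Q_out = 0.36800 m³/min, so V(t) = 17.6 + 0.36800 t and V(81.6) = 47.629 m³.
Solute balance: dm/dt = 0 − Q_out C = −Q_out m/V(t).
dm/m = −Q_out dt/(V₀ + 0.36800 t); integrating gives ln(m/m₀) = −(Q_out/(Q_in−Q_out)) ln(V/V₀).
m = m₀ (V₀/V)^(Q_out/(Q_in−Q_out)) = 52.8 × (17.6/47.629)^(1.0571) = 18.433 g.
C = m/V = 18.433/47.629 = 0.38702 g/m³.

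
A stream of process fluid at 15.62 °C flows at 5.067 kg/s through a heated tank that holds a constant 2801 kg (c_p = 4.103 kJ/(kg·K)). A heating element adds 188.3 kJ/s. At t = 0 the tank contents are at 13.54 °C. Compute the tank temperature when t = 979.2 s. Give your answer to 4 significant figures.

M c_p dT/dt = ṁ c_p (T_in − T) + Q̇.
Rearrange: dT/dt = (T_ss − T)/τ with τ = M/ṁ = 552.793 s and T_ss = T_in + Q̇/(ṁ c_p) = 24.6773 °C.
This is linear first-order; T(t) = T_ss + (T₀ − T_ss) e^(−t/τ).
T(979.2) = 24.6773 + (-11.1373)·e^(−979.2/552.793) = 24.6773 + (-11.1373)·0.170100 = 22.7828 °C.

22.78 °C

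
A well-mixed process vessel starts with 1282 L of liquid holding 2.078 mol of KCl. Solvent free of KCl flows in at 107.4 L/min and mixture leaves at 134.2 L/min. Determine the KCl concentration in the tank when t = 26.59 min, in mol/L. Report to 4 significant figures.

6.269e-05 mol/L

Let m(t) be the amount of KCl. Volume: V(t) = V₀ + (Q_in − Q_out) t = 1282 − 26.8000 t; V(26.59) = 569.388 L.
No KCl enters, so dm/dt = −Q_out · (m/V).
Separate: dm/m = −Q_out dt/V(t) ⇒ ln(m/m₀) = −(Q_out/(Q_in−Q_out)) ln(V/V₀).
m = m₀ (V₀/V)^(Q_out/(Q_in−Q_out)) = 2.078 × (1282/569.388)^(-5.00746) = 0.0356958 mol.
C = m/V = 0.0356958/569.388 = 6.26914e-05 mol/L.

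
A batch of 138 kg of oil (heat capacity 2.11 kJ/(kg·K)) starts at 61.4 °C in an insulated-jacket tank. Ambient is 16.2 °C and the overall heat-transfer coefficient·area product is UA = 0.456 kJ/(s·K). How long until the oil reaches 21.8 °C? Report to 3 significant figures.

1330 s

Lumped-capacitance energy balance: M c_p dT/dt = UA(T_amb − T).
τ = M c_p/UA = 638.55 s; T_ss = T_amb = 16.200 °C.
T(t) = T_ss + (T₀ − T_ss)e^(−t/τ); set T = 21.8:
t = −τ ln[(T − T_ss)/(T₀ − T_ss)] = −638.55 · ln(0.12389) = 1333.5 s.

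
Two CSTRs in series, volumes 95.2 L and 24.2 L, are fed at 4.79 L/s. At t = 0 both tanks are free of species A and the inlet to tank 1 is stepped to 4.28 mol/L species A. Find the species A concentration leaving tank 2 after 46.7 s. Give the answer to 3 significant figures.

Each tank obeys Vᵢ dCᵢ/dt = Q(Cᵢ₋₁ − Cᵢ), so τᵢ = Vᵢ/Q.
τ₁ = 95.2/4.79 = 19.875 s; τ₂ = 24.2/4.79 = 5.0522 s.
Solving the cascade with C₁(0)=C₂(0)=0 gives C₂(t) = C_in[1 − (τ₁ e^(−t/τ₁) − τ₂ e^(−t/τ₂))/(τ₁ − τ₂)].
At t = 46.7: e^(−t/τ₁) = 0.095396, e^(−t/τ₂) = 9.6737e-05.
C₂ = 4.28·[1 − (19.875·0.095396 − 5.0522·9.6737e-05)/(14.823)] = 4.28·0.87212 = 3.7327 mol/L.

3.73 mol/L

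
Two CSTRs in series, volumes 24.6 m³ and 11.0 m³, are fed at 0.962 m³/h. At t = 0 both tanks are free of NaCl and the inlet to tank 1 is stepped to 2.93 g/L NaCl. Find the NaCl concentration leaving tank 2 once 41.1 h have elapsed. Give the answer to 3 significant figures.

1.93 g/L

Each tank obeys Vᵢ dCᵢ/dt = Q(Cᵢ₋₁ − Cᵢ), so τᵢ = Vᵢ/Q.
τ₁ = 24.6/0.962 = 25.572 h; τ₂ = 11.0/0.962 = 11.435 h.
Tank 1: C₁ = C_in(1 − e^(−t/τ₁)). Tank 2 (τ₁ ≠ τ₂): C₂ = C_in[1 − (τ₁ e^(−t/τ₁) − τ₂ e^(−t/τ₂))/(τ₁ − τ₂)].
At t = 41.1: e^(−t/τ₁) = 0.20044, e^(−t/τ₂) = 0.027478.
C₂ = 2.93·[1 − (25.572·0.20044 − 11.435·0.027478)/(14.137)] = 2.93·0.65967 = 1.9328 g/L.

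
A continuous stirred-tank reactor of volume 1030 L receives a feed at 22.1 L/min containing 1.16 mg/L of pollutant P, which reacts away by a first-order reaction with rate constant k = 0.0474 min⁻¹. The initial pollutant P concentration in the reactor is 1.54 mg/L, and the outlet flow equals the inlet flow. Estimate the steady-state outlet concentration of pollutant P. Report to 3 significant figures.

0.361 mg/L

V dC/dt = Q(C_in − C) − k V C.
At steady state: 0 = Q C_in − (Q + kV) C_ss, so C_ss = Q C_in/(Q + kV).
C_ss = 22.1·1.16/(22.1 + 0.0474·1030) = 25.636/70.922 = 0.36147 mg/L.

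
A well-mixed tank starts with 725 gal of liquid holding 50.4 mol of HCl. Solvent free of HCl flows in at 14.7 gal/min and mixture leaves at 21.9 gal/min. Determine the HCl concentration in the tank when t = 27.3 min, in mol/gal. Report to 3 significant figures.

Total volume: dV/dt = Q_in − Q_out = -7.2000 gal/min, so V(t) = 725 − 7.2000 t and V(27.3) = 528.44 gal.
Solute balance: dm/dt = 0 − Q_out C = −Q_out m/V(t).
dm/m = −Q_out dt/(V₀ − 7.2000 t); integrating gives ln(m/m₀) = −(Q_out/(Q_in−Q_out)) ln(V/V₀).
m = m₀ (V₀/V)^(Q_out/(Q_in−Q_out)) = 50.4 × (725/528.44)^(-3.0417) = 19.261 mol.
C = m/V = 19.261/528.44 = 0.036449 mol/gal.

0.0364 mol/gal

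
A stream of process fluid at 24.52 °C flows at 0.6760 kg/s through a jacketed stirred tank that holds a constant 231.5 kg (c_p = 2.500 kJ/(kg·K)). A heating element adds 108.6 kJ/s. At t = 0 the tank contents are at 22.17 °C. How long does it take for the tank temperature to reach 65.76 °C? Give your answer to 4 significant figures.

First-law balance (no shaft work): M c_p dT/dt = ṁ c_p (T_in − T) + 108.6.
τ = M/ṁ = 342.456 s; T_ss = T_in + Q̇/(ṁ c_p) = 88.7804 °C.
T(t) = T_ss + (T₀ − T_ss) e^(−t/τ). Set T = 65.76:
e^(−t/τ) = (65.76 − 88.7804)/(22.17 − 88.7804) = 0.345597
t = −342.456 · ln(0.345597) = 363.853 s.

363.9 s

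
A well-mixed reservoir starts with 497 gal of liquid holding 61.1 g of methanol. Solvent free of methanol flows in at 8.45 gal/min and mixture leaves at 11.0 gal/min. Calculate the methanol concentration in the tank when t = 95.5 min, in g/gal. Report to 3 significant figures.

Total volume: dV/dt = Q_in − Q_out = -2.5500 gal/min, so V(t) = 497 − 2.5500 t and V(95.5) = 253.47 gal.
No methanol enters, so dm/dt = −Q_out · (m/V).
Separate: dm/m = −Q_out dt/V(t) ⇒ ln(m/m₀) = −(Q_out/(Q_in−Q_out)) ln(V/V₀).
m = m₀ (V₀/V)^(Q_out/(Q_in−Q_out)) = 61.1 × (497/253.47)^(-4.3137) = 3.3467 g.
C = m/V = 3.3467/253.47 = 0.013203 g/gal.

0.0132 g/gal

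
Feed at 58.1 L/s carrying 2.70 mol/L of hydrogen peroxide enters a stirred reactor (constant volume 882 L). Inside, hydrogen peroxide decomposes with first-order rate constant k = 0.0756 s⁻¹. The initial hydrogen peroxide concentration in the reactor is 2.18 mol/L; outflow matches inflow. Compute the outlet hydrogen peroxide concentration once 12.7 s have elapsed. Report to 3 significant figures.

Accumulation = in − out − consumed: V dC/dt = Q C_in − Q C − k V C.
dC/dt = (Q/V) C_in − (Q/V + k) C; effective rate a = Q/V + k = 0.065873 + 0.0756 = 0.14147 s⁻¹.
C_ss = Q C_in/(Q + kV) = 1.2572 mol/L; C(t) = C_ss + (C₀ − C_ss) e^(−a t).
C(12.7) = 1.2572 + (0.92282)·e^(−0.14147·12.7) = 1.2572 + (0.92282)·0.16584 = 1.4102 mol/L.

1.41 mol/L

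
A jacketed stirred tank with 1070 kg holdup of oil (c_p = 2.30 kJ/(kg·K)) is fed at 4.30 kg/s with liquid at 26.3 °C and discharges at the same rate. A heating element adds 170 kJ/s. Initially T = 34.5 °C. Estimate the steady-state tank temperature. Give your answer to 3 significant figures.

Unsteady energy balance on the tank contents: M c_p dT/dt = ṁ c_p (T_in − T) + 170.
At steady state dT/dt = 0 ⇒ T_ss = T_in + Q̇/(ṁ c_p) = 26.3 + 170/(4.30·2.30) = 43.489 °C.

43.5 °C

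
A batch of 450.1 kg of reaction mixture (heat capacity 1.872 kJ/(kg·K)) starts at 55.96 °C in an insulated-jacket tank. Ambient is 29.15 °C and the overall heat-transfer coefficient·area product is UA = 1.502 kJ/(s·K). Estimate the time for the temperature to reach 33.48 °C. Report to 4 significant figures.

M c_p dT/dt = −UA(T − T_amb).
τ = M c_p/UA = 560.977 s; T_ss = T_amb = 29.1500 °C.
T(t) = T_ss + (T₀ − T_ss)e^(−t/τ); set T = 33.48:
t = −τ ln[(T − T_ss)/(T₀ − T_ss)] = −560.977 · ln(0.161507) = 1022.78 s.

1023 s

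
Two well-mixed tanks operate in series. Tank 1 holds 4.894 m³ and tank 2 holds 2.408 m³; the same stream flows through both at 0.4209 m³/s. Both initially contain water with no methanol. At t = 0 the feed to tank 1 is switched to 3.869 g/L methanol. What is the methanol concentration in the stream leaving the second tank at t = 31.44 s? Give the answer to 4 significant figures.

Each tank obeys Vᵢ dCᵢ/dt = Q(Cᵢ₋₁ − Cᵢ), so τᵢ = Vᵢ/Q.
τ₁ = 4.894/0.4209 = 11.6275 s; τ₂ = 2.408/0.4209 = 5.72107 s.
Solving the cascade with C₁(0)=C₂(0)=0 gives C₂(t) = C_in[1 − (τ₁ e^(−t/τ₁) − τ₂ e^(−t/τ₂))/(τ₁ − τ₂)].
At t = 31.44: e^(−t/τ₁) = 0.0669411, e^(−t/τ₂) = 0.00410532.
C₂ = 3.869·[1 − (11.6275·0.0669411 − 5.72107·0.00410532)/(5.90639)] = 3.869·0.872195 = 3.37452 g/L.

3.375 g/L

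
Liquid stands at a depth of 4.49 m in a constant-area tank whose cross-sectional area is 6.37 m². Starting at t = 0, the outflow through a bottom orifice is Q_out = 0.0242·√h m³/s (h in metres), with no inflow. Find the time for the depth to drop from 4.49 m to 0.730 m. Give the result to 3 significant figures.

Accumulation of liquid (constant cross-section A): A dh/dt = −0.0242 √h.
This is separable: 2 d(√h)/dt = −0.0242/A, so √h = √h₀ − (0.0242/(2A)) t.
t = 2A(√h₀ − √h)/0.0242 = 2·6.37·(√4.49 − √0.730)/0.0242
  = 12.740 × (2.1190 − 0.85440) / 0.0242 = 665.72 s.

666 s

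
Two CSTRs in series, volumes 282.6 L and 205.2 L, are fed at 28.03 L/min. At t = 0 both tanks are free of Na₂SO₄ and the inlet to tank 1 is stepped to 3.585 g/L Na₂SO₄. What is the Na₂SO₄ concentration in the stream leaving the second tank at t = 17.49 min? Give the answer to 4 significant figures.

Species balance on tank i: dCᵢ/dt = (Cᵢ₋₁ − Cᵢ)/τᵢ with τᵢ = Vᵢ/Q.
τ₁ = 282.6/28.03 = 10.0821 min; τ₂ = 205.2/28.03 = 7.32073 min.
Tank 1: C₁ = C_in(1 − e^(−t/τ₁)). Tank 2 (τ₁ ≠ τ₂): C₂ = C_in[1 − (τ₁ e^(−t/τ₁) − τ₂ e^(−t/τ₂))/(τ₁ − τ₂)].
At t = 17.49: e^(−t/τ₁) = 0.176442, e^(−t/τ₂) = 0.0917116.
C₂ = 3.585·[1 − (10.0821·0.176442 − 7.32073·0.0917116)/(2.76133)] = 3.585·0.598925 = 2.14715 g/L.

2.147 g/L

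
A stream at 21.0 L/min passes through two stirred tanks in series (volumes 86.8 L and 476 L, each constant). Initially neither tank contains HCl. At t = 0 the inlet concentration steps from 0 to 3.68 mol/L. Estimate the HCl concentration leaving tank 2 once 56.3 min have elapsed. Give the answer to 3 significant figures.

Time constants: τᵢ = Vᵢ/Q for each well-mixed tank.
τ₁ = 86.8/21.0 = 4.1333 min; τ₂ = 476/21.0 = 22.667 min.
Tank 1: C₁ = C_in(1 − e^(−t/τ₁)). Tank 2 (τ₁ ≠ τ₂): C₂ = C_in[1 − (τ₁ e^(−t/τ₁) − τ₂ e^(−t/τ₂))/(τ₁ − τ₂)].
At t = 56.3: e^(−t/τ₁) = 1.2148e-06, e^(−t/τ₂) = 0.083424.
C₂ = 3.68·[1 − (4.1333·1.2148e-06 − 22.667·0.083424)/(-18.533)] = 3.68·0.89797 = 3.3045 mol/L.

3.30 mol/L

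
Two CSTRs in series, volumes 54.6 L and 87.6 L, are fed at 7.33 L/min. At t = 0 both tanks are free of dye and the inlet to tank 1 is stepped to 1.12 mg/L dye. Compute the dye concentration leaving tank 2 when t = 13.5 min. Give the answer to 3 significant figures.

Time constants: τᵢ = Vᵢ/Q for each well-mixed tank.
τ₁ = 54.6/7.33 = 7.4488 min; τ₂ = 87.6/7.33 = 11.951 min.
Solving the cascade with C₁(0)=C₂(0)=0 gives C₂(t) = C_in[1 − (τ₁ e^(−t/τ₁) − τ₂ e^(−t/τ₂))/(τ₁ − τ₂)].
At t = 13.5: e^(−t/τ₁) = 0.16327, e^(−t/τ₂) = 0.32315.
C₂ = 1.12·[1 − (7.4488·0.16327 − 11.951·0.32315)/(-4.5020)] = 1.12·0.41230 = 0.46178 mg/L.

0.462 mg/L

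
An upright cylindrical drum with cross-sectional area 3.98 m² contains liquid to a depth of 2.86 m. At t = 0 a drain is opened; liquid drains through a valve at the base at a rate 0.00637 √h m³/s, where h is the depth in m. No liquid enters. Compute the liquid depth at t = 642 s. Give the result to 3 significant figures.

With no inflow, A dh/dt = −0.00637 √h.
This is separable: 2 d(√h)/dt = −0.00637/A, so √h = √h₀ − (0.00637/(2A)) t.
√h = √2.86 − 0.00637·642/(2·3.98) = 1.6912 − 0.51376 = 1.1774.
h = 1.1774² = 1.3863 m.

1.39 m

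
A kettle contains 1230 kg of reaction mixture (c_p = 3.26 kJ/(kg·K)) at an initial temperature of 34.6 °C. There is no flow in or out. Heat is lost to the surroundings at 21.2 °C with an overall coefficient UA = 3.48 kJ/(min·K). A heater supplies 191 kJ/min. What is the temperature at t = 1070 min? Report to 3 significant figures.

59.7 °C

First-law balance (no shaft work): M c_p dT/dt = −UA(T − T_amb) + Q̇.
dT/dt = (T_ss − T)/τ with T_ss = T_amb + Q̇/UA = 21.2 + 191/3.48 = 76.085 °C, τ = M c_p/UA = 1230·3.26/3.48 = 1152.2 min.
T approaches T_ss exponentially: T(t) = T_ss + (T₀ − T_ss) e^(−t/τ).
T(1070) = 76.085 + (-41.485)·0.39510 = 59.694 °C.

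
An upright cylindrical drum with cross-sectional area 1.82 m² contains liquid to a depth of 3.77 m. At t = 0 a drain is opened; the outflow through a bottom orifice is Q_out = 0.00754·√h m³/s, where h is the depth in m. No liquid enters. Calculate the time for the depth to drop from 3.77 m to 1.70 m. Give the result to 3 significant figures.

With no inflow, A dh/dt = −0.00754 √h.
∫ h^(−1/2) dh = −(0.00754/A) ∫ dt, giving 2√h = 2√h₀ − (0.00754/A) t.
t = 2A(√h₀ − √h)/0.00754 = 2·1.82·(√3.77 − √1.70)/0.00754
  = 3.6400 × (1.9416 − 1.3038) / 0.00754 = 307.91 s.

308 s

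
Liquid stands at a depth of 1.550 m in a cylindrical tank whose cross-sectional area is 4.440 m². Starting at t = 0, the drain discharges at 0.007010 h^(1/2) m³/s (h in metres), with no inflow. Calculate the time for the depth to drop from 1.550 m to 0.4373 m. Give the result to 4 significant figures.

739.4 s

With no inflow, A dh/dt = −0.007010 √h.
∫ h^(−1/2) dh = −(0.007010/A) ∫ dt, giving 2√h = 2√h₀ − (0.007010/A) t.
t = 2A(√h₀ − √h)/0.007010 = 2·4.440·(√1.550 − √0.4373)/0.007010
  = 8.88000 × (1.24499 − 0.661287) / 0.007010 = 739.413 s.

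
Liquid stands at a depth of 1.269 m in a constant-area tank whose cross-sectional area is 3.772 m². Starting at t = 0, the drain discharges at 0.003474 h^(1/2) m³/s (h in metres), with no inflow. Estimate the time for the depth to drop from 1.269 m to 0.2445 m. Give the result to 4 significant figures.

1372 s

Volume balance on the tank: A dh/dt = −0.003474 √h.
Separate and integrate: 2(√h − √h₀) = −(0.003474/A) t.
t = 2A(√h₀ − √h)/0.003474 = 2·3.772·(√1.269 − √0.2445)/0.003474
  = 7.54400 × (1.12650 − 0.494469) / 0.003474 = 1372.49 s.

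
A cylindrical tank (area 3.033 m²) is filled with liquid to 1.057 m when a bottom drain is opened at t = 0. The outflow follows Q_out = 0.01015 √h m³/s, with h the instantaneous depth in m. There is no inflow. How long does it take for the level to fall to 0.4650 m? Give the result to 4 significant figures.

206.9 s

Unsteady balance on liquid volume: A dh/dt = −0.01015 √h.
Separate and integrate: 2(√h − √h₀) = −(0.01015/A) t.
t = 2A(√h₀ − √h)/0.01015 = 2·3.033·(√1.057 − √0.4650)/0.01015
  = 6.06600 × (1.02811 − 0.681909) / 0.01015 = 206.899 s.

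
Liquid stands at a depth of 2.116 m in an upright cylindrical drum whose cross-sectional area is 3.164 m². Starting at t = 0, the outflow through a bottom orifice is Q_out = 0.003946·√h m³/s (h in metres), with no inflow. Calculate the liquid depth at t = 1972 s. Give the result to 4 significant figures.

Mass balance (ρ constant): A dh/dt = −0.003946 √h.
Separate and integrate: 2(√h − √h₀) = −(0.003946/A) t.
√h = √2.116 − 0.003946·1972/(2·3.164) = 1.45465 − 1.22970 = 0.224952.
h = 0.224952² = 0.0506036 m.

0.05060 m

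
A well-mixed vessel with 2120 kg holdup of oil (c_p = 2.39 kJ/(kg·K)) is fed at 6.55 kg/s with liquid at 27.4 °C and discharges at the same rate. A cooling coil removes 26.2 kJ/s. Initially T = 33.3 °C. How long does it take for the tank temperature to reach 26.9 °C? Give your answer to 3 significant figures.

Heat balance on the well-mixed liquid: M c_p dT/dt = ṁ c_p (T_in − T) − 26.2.
τ = M/ṁ = 323.66 s; T_ss = T_in − Q̇/(ṁ c_p) = 25.726 °C.
T(t) = T_ss + (T₀ − T_ss) e^(−t/τ). Set T = 26.9:
e^(−t/τ) = (26.9 − 25.726)/(33.3 − 25.726) = 0.15496
t = −323.66 · ln(0.15496) = 603.49 s.

603 s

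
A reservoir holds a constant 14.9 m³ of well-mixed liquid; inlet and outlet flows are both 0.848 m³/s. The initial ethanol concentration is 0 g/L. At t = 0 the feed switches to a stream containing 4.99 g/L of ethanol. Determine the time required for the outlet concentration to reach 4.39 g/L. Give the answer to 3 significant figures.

37.2 s

Mass balance on the solute (V constant): V dC/dt = Q(C_in − C), so τ = V/Q = 17.571 s.
C(t) = C_in + (C₀ − C_in) e^(−t/τ). Set C = 4.39 and solve for t:
e^(−t/τ) = (C − C_in)/(C₀ − C_in) = (4.39 − 4.99)/(0 − 4.99) = 0.12024
t = −τ ln(…) = 17.571 × 2.1183 = 37.219 s.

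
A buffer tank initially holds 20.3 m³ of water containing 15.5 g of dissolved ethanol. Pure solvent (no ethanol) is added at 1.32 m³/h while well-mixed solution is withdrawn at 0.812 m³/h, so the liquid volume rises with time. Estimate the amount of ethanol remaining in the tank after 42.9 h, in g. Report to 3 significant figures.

4.83 g

Total volume: dV/dt = Q_in − Q_out = 0.50800 m³/h, so V(t) = 20.3 + 0.50800 t and V(42.9) = 42.093 m³.
Solute balance: dm/dt = 0 − Q_out C = −Q_out m/V(t).
dm/m = −Q_out dt/(V₀ + 0.50800 t); integrating gives ln(m/m₀) = −(Q_out/(Q_in−Q_out)) ln(V/V₀).
m = m₀ (V₀/V)^(Q_out/(Q_in−Q_out)) = 15.5 × (20.3/42.093)^(1.5984) = 4.8315 g.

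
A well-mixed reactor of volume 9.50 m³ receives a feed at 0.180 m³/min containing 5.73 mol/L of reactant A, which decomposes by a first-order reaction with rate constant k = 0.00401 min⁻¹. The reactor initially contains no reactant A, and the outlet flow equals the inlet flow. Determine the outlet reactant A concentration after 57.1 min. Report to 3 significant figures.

Accumulation = in − out − consumed: V dC/dt = Q C_in − Q C − k V C.
This is linear with rate a = Q/V + k = 0.022957 min⁻¹.
C_ss = Q C_in/(Q + kV) = 4.7291 mol/L; C(t) = C_ss + (C₀ − C_ss) e^(−a t).
C(57.1) = 4.7291 + (-4.7291)·e^(−0.022957·57.1) = 4.7291 + (-4.7291)·0.26959 = 3.4542 mol/L.

3.45 mol/L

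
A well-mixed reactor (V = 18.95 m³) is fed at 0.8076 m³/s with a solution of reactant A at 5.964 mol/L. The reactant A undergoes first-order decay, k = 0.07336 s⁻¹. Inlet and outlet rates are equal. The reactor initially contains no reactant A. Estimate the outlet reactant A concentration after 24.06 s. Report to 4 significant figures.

Accumulation = in − out − consumed: V dC/dt = Q C_in − Q C − k V C.
This is linear with rate a = Q/V + k = 0.115977 s⁻¹.
C_ss = Q C_in/(Q + kV) = 2.19155 mol/L; C(t) = C_ss + (C₀ − C_ss) e^(−a t).
C(24.06) = 2.19155 + (-2.19155)·e^(−0.115977·24.06) = 2.19155 + (-2.19155)·0.0613956 = 2.05700 mol/L.

2.057 mol/L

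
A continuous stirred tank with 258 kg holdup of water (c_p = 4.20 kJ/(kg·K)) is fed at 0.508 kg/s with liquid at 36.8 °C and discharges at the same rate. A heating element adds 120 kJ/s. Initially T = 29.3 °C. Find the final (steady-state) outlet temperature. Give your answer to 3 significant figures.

M c_p dT/dt = ṁ c_p (T_in − T) + Q̇.
At steady state dT/dt = 0 ⇒ T_ss = T_in + Q̇/(ṁ c_p) = 36.8 + 120/(0.508·4.20) = 93.043 °C.

93.0 °C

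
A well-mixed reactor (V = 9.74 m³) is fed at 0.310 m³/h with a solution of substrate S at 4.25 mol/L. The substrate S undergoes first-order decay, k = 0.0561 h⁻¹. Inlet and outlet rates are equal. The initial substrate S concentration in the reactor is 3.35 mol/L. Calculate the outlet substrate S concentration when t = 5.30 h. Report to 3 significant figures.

2.68 mol/L

Species balance: V dC/dt = Q C_in − Q C − k V C.
This is linear with rate a = Q/V + k = 0.087928 h⁻¹.
C_ss = Q C_in/(Q + kV) = 1.5384 mol/L; C(t) = C_ss + (C₀ − C_ss) e^(−a t).
C(5.30) = 1.5384 + (1.8116)·e^(−0.087928·5.30) = 1.5384 + (1.8116)·0.62750 = 2.6752 mol/L.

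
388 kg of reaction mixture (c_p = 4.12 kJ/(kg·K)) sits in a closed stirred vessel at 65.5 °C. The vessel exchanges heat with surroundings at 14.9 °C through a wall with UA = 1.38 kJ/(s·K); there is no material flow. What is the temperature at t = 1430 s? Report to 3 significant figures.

29.6 °C

Heat balance on the well-mixed liquid: M c_p dT/dt = −UA(T − T_amb).
dT/dt = (T_ss − T)/τ with T_ss = T_amb = 14.900 °C, τ = M c_p/UA = 388·4.12/1.38 = 1158.4 s.
Solution: T(t) = T_ss + (T₀ − T_ss) e^(−t/τ).
T(1430) = 14.900 + (50.600)·0.29098 = 29.624 °C.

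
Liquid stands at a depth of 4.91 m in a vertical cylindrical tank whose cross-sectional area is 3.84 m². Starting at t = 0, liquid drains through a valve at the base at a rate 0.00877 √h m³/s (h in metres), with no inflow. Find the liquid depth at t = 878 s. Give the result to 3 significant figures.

Accumulation of liquid (constant cross-section A): A dh/dt = −0.00877 √h.
This is separable: 2 d(√h)/dt = −0.00877/A, so √h = √h₀ − (0.00877/(2A)) t.
√h = √4.91 − 0.00877·878/(2·3.84) = 2.2159 − 1.0026 = 1.2132.
h = 1.2132² = 1.4720 m.

1.47 m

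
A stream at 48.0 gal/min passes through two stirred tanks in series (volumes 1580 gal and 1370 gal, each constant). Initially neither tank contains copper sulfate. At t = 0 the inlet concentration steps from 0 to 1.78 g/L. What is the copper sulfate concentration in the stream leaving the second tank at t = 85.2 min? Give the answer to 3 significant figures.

1.36 g/L

Species balance on tank i: dCᵢ/dt = (Cᵢ₋₁ − Cᵢ)/τᵢ with τᵢ = Vᵢ/Q.
τ₁ = 1580/48.0 = 32.917 min; τ₂ = 1370/48.0 = 28.542 min.
Tank 1: C₁ = C_in(1 − e^(−t/τ₁)). Tank 2 (τ₁ ≠ τ₂): C₂ = C_in[1 − (τ₁ e^(−t/τ₁) − τ₂ e^(−t/τ₂))/(τ₁ − τ₂)].
At t = 85.2: e^(−t/τ₁) = 0.075144, e^(−t/τ₂) = 0.050534.
C₂ = 1.78·[1 − (32.917·0.075144 − 28.542·0.050534)/(4.3750)] = 1.78·0.76431 = 1.3605 g/L.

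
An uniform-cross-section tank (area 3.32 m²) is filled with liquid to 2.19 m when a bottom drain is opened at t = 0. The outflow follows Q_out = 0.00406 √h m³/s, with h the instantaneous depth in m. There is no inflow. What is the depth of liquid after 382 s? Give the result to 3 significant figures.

With no inflow, A dh/dt = −0.00406 √h.
This is separable: 2 d(√h)/dt = −0.00406/A, so √h = √h₀ − (0.00406/(2A)) t.
√h = √2.19 − 0.00406·382/(2·3.32) = 1.4799 − 0.23357 = 1.2463.
h = 1.2463² = 1.5532 m.

1.55 m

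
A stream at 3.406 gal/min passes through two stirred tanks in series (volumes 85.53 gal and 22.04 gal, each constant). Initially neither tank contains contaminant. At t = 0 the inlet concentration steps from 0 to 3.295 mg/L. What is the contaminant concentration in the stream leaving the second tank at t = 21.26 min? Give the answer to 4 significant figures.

1.434 mg/L

Time constants: τᵢ = Vᵢ/Q for each well-mixed tank.
τ₁ = 85.53/3.406 = 25.1116 min; τ₂ = 22.04/3.406 = 6.47093 min.
Tank 1: C₁ = C_in(1 − e^(−t/τ₁)). Tank 2 (τ₁ ≠ τ₂): C₂ = C_in[1 − (τ₁ e^(−t/τ₁) − τ₂ e^(−t/τ₂))/(τ₁ − τ₂)].
At t = 21.26: e^(−t/τ₁) = 0.428861, e^(−t/τ₂) = 0.0374233.
C₂ = 3.295·[1 − (25.1116·0.428861 − 6.47093·0.0374233)/(18.6406)] = 3.295·0.435254 = 1.43416 mg/L.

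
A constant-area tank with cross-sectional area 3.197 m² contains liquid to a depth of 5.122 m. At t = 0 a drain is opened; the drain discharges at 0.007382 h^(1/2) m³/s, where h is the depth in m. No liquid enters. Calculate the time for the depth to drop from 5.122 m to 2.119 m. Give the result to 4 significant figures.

With no inflow, A dh/dt = −0.007382 √h.
Separate and integrate: 2(√h − √h₀) = −(0.007382/A) t.
t = 2A(√h₀ − √h)/0.007382 = 2·3.197·(√5.122 − √2.119)/0.007382
  = 6.39400 × (2.26318 − 1.45568) / 0.007382 = 699.429 s.

699.4 s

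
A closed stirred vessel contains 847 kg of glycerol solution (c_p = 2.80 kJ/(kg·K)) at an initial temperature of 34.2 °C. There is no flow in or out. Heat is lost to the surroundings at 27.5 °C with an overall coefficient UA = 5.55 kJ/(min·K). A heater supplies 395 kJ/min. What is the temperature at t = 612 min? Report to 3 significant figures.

83.3 °C

Heat balance on the well-mixed liquid: M c_p dT/dt = −UA(T − T_amb) + Q̇.
dT/dt = (T_ss − T)/τ with T_ss = T_amb + Q̇/UA = 27.5 + 395/5.55 = 98.671 °C, τ = M c_p/UA = 847·2.80/5.55 = 427.32 min.
Integrating: T(t) = T_ss + (T₀ − T_ss) e^(−t/τ).
T(612) = 98.671 + (-64.471)·0.23878 = 83.277 °C.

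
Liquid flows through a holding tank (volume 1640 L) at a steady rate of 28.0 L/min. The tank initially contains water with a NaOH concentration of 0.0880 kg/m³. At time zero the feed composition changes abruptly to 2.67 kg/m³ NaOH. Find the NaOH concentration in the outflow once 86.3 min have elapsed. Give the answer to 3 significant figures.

2.08 kg/m³

Mass balance on the solute (V constant): V dC/dt = Q(C_in − C).
Rewrite as dC/dt + C/τ = C_in/τ, τ = V/Q = 58.571 min.
Integrating: C(t) = C_in + (C₀ − C_in) e^(−t/τ).
C(86.3) = 2.67 + (0.0880 − 2.67)·e^(−86.3/58.571) = 2.67 + (-2.5820)·0.22914 = 2.0784 kg/m³.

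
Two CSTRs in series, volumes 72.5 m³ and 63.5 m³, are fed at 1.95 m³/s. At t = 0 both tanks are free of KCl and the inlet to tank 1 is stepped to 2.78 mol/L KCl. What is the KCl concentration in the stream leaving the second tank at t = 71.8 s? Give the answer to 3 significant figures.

1.70 mol/L

Each tank obeys Vᵢ dCᵢ/dt = Q(Cᵢ₋₁ − Cᵢ), so τᵢ = Vᵢ/Q.
τ₁ = 72.5/1.95 = 37.179 s; τ₂ = 63.5/1.95 = 32.564 s.
Tank 1: C₁ = C_in(1 − e^(−t/τ₁)). Tank 2 (τ₁ ≠ τ₂): C₂ = C_in[1 − (τ₁ e^(−t/τ₁) − τ₂ e^(−t/τ₂))/(τ₁ − τ₂)].
At t = 71.8: e^(−t/τ₁) = 0.14498, e^(−t/τ₂) = 0.11026.
C₂ = 2.78·[1 − (37.179·0.14498 − 32.564·0.11026)/(4.6154)] = 2.78·0.61009 = 1.6961 mol/L.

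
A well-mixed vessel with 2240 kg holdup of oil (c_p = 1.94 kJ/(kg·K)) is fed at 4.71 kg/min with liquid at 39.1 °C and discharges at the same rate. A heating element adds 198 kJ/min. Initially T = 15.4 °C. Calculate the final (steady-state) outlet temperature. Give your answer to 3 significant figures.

Unsteady energy balance on the tank contents: M c_p dT/dt = ṁ c_p (T_in − T) + 198.
At steady state dT/dt = 0 ⇒ T_ss = T_in + Q̇/(ṁ c_p) = 39.1 + 198/(4.71·1.94) = 60.769 °C.

60.8 °C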